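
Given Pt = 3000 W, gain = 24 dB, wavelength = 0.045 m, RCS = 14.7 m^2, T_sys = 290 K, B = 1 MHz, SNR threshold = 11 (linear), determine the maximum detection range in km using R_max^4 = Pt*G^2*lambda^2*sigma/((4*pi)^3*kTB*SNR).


G_lin = 10^(24/10) = 251.188643
R^4 = 3000 * 251.188643^2 * 0.045^2 * 14.7 / ((4*pi)^3 * 1.38e-23 * 290 * 1000000.0 * 11)
R^4 = 6.45007e16 m^4
R_max = (6.45007e16)^(1/4) = 15936.4 m = 15.9 km

15.9 km


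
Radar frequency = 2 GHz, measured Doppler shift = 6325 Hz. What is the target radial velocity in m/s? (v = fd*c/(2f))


v = 6325 * 3e8 / (2 * 2000000000.0) = 474.4 m/s

474.4 m/s


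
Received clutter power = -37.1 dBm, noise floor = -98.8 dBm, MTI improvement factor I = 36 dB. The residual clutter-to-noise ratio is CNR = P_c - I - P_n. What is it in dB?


CNR = -37.1 - 36 - (-98.8) = 25.7 dB

25.7 dB


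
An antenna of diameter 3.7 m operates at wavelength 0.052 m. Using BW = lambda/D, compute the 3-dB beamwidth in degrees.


BW_rad = 0.052 / 3.7 = 0.014054
BW_deg = 0.81 degrees

0.81 degrees


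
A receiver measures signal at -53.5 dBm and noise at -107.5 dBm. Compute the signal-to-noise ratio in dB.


SNR = -53.5 - (-107.5) = 54.0 dB

54.0 dB


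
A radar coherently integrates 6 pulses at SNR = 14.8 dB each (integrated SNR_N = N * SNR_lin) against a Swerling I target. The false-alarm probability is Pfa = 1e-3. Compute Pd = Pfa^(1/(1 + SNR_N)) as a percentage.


SNR_lin = 10^(14.8/10) = 30.19952
SNR_N = 6 * 30.19952 = 181.19712
1/(1 + SNR_N) = 1/182.19712 = 0.0054886
Pd = (1e-3)^0.0054886 = 0.9628
Pd = 96.3%

96.3%


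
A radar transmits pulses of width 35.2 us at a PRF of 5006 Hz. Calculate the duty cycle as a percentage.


DC = 35.2e-6 * 5006 * 100 = 17.62%

17.62%


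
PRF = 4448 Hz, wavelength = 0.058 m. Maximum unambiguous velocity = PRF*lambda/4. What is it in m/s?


V_ua = 4448 * 0.058 / 4 = 64.5 m/s

64.5 m/s


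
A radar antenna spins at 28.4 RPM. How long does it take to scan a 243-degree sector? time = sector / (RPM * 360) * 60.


t = 243 / (28.4 * 360) * 60 = 1.43 s

1.43 s


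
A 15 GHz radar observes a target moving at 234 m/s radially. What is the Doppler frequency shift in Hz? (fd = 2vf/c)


fd = 2 * 234 * 15000000000.0 / 3e8 = 23400.0 Hz

23400.0 Hz


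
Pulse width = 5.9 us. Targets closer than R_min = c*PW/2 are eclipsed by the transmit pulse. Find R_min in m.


R_min = 3e8 * 5.9e-6 / 2 = 885.0 m

885.0 m


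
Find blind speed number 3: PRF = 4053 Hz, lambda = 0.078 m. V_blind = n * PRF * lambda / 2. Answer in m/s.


V_blind = 3 * 4053 * 0.078 / 2 = 474.2 m/s

474.2 m/s


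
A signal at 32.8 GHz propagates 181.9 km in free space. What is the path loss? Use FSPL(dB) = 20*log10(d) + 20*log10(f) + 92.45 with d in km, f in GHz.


20*log10(181.9) = 45.2
20*log10(32.8) = 30.32
FSPL = 168.0 dB

168.0 dB


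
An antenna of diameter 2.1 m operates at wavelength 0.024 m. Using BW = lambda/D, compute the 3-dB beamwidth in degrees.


BW_rad = 0.024 / 2.1 = 0.011429
BW_deg = 0.65 degrees

0.65 degrees


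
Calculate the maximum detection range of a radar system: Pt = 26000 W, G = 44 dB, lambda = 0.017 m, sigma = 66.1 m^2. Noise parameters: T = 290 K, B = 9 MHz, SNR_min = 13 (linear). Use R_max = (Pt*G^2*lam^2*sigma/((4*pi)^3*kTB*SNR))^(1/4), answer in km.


G_lin = 10^(44/10) = 25118.864315
R^4 = 26000 * 25118.864315^2 * 0.017^2 * 66.1 / ((4*pi)^3 * 1.38e-23 * 290 * 9000000.0 * 13)
R^4 = 3.37272e20 m^4
R_max = (3.37272e20)^(1/4) = 135517.4 m = 135.5 km

135.5 km


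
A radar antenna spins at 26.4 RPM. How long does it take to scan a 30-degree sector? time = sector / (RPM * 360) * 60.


t = 30 / (26.4 * 360) * 60 = 0.19 s

0.19 s


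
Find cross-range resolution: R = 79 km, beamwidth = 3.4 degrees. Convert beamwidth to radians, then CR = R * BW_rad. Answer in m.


BW_rad = 0.059341195
CR = 79000 * 0.059341195 = 4688.0 m

4688.0 m


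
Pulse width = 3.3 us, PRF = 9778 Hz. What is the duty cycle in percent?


DC = 3.3e-6 * 9778 * 100 = 3.23%

3.23%


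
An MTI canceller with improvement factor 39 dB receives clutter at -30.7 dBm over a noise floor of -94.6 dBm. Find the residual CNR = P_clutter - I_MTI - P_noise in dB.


CNR = -30.7 - 39 - (-94.6) = 24.9 dB

24.9 dB


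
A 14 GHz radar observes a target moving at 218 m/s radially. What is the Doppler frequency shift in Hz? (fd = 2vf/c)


fd = 2 * 218 * 14000000000.0 / 3e8 = 20346.7 Hz

20346.7 Hz


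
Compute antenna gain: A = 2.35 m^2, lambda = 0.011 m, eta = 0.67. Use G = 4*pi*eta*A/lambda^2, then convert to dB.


G_linear = 4*pi*0.67*2.35/0.011^2 = 163518.6
G_dB = 10*log10(163518.6) = 52.1 dB

52.1 dB


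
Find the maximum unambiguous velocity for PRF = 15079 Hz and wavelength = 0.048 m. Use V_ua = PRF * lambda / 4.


V_ua = 15079 * 0.048 / 4 = 180.9 m/s

180.9 m/s


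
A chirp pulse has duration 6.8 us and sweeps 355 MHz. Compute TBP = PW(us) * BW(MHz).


TBP = 6.8 * 355 = 2414.0

2414.0


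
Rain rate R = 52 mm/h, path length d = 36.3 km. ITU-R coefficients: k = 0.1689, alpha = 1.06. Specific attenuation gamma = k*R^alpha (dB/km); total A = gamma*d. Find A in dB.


gamma = 0.1689 * 52^1.06 = 11.132513 dB/km
A = 11.132513 * 36.3 = 404.11 dB

404.11 dB


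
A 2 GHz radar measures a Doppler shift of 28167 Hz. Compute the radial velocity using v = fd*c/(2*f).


v = 28167 * 3e8 / (2 * 2000000000.0) = 2112.5 m/s

2112.5 m/s


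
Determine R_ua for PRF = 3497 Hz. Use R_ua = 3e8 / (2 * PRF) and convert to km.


R_ua = 3e8 / (2 * 3497) = 42893.9 m = 42.9 km

42.9 km


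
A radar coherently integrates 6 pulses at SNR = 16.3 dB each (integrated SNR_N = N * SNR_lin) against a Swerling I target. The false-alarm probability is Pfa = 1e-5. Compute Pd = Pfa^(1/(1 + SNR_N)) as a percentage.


SNR_lin = 10^(16.3/10) = 42.65795
SNR_N = 6 * 42.65795 = 255.9477
1/(1 + SNR_N) = 1/256.9477 = 0.0038918
Pd = (1e-5)^0.0038918 = 0.95618
Pd = 95.6%

95.6%


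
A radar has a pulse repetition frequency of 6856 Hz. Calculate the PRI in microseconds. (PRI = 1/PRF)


PRI = 1/6856 = 0.0001458576 s = 145.9 us

145.9 us


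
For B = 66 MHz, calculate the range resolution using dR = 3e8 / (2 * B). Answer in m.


dR = 3e8 / (2 * 66000000.0) = 2.27 m

2.27 m


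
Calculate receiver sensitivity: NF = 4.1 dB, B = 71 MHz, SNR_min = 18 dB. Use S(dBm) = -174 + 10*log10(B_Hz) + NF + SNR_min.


10*log10(71000000.0) = 78.51
S = -174 + 78.51 + 4.1 + 18 = -73.4 dBm

-73.4 dBm


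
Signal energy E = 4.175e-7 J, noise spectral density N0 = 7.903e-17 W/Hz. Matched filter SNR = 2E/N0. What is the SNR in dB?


SNR_lin = 2 * 4.175e-7 / 7.903e-17 = 1.057e10
SNR_dB = 10*log10(1.057e10) = 100.2 dB

100.2 dB


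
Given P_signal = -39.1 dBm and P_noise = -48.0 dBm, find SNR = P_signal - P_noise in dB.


SNR = -39.1 - (-48.0) = 8.9 dB

8.9 dB


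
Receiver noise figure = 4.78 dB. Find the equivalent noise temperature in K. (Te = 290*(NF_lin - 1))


NF_lin = 10^(4.78/10) = 3.006076
Te = 290 * (3.006076 - 1) = 581.8 K

581.8 K


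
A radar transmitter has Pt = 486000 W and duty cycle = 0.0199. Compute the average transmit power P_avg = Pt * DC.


P_avg = 486000 * 0.0199 = 9671.4 W

9671.4 W


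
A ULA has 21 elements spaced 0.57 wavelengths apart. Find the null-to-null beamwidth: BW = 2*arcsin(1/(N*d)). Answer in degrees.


1/(N*d) = 1/(21*0.57) = 0.083542
BW = 2*arcsin(0.083542) = 9.6 degrees

9.6 degrees


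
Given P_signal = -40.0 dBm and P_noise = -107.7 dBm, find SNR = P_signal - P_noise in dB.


SNR = -40.0 - (-107.7) = 67.7 dB

67.7 dB


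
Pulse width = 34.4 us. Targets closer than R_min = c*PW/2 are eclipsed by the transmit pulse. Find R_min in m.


R_min = 3e8 * 34.4e-6 / 2 = 5160.0 m

5160.0 m


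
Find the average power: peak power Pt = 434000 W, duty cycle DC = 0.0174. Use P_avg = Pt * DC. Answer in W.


P_avg = 434000 * 0.0174 = 7551.6 W

7551.6 W


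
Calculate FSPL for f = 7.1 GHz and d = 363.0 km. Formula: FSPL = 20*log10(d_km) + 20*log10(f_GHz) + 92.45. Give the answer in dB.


20*log10(363.0) = 51.2
20*log10(7.1) = 17.03
FSPL = 160.7 dB

160.7 dB


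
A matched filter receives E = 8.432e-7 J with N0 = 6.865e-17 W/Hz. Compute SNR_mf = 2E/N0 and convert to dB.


SNR_lin = 2 * 8.432e-7 / 6.865e-17 = 2.457e10
SNR_dB = 10*log10(2.457e10) = 103.9 dB

103.9 dB


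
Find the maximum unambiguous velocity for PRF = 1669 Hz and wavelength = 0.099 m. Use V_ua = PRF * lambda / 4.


V_ua = 1669 * 0.099 / 4 = 41.3 m/s

41.3 m/s


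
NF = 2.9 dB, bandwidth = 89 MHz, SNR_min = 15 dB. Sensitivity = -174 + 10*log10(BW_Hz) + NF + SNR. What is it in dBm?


10*log10(89000000.0) = 79.49
S = -174 + 79.49 + 2.9 + 15 = -76.6 dBm

-76.6 dBm


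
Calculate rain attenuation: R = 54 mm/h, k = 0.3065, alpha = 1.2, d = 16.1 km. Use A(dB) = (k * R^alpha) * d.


gamma = 0.3065 * 54^1.2 = 36.753863 dB/km
A = 36.753863 * 16.1 = 591.74 dB

591.74 dB


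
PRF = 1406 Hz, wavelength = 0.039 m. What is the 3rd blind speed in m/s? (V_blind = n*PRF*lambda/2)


V_blind = 3 * 1406 * 0.039 / 2 = 82.3 m/s

82.3 m/s


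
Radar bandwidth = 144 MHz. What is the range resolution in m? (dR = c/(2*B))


dR = 3e8 / (2 * 144000000.0) = 1.04 m

1.04 m


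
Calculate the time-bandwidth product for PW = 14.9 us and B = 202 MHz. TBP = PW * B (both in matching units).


TBP = 14.9 * 202 = 3009.8

3009.8


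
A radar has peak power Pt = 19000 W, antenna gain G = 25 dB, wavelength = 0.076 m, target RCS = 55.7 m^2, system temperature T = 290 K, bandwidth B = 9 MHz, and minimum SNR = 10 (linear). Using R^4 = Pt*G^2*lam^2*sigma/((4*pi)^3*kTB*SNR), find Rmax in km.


G_lin = 10^(25/10) = 316.227766
R^4 = 19000 * 316.227766^2 * 0.076^2 * 55.7 / ((4*pi)^3 * 1.38e-23 * 290 * 9000000.0 * 10)
R^4 = 8.55238e17 m^4
R_max = (8.55238e17)^(1/4) = 30410.4 m = 30.4 km

30.4 km


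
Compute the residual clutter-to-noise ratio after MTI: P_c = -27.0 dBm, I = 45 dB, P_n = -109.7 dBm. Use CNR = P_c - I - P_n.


CNR = -27.0 - 45 - (-109.7) = 37.7 dB

37.7 dB


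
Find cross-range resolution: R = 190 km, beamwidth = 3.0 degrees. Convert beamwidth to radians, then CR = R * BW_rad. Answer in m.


BW_rad = 0.052359878
CR = 190000 * 0.052359878 = 9948.4 m

9948.4 m


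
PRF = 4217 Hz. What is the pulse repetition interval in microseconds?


PRI = 1/4217 = 0.0002371354 s = 237.1 us

237.1 us


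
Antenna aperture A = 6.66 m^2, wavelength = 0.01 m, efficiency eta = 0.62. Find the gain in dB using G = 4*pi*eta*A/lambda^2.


G_linear = 4*pi*0.62*6.66/0.01^2 = 518890.58
G_dB = 10*log10(518890.58) = 57.2 dB

57.2 dB


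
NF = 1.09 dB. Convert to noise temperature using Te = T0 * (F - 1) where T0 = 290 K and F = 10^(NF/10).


NF_lin = 10^(1.09/10) = 1.285287
Te = 290 * (1.285287 - 1) = 82.7 K

82.7 K


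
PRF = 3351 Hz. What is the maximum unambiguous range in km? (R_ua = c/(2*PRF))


R_ua = 3e8 / (2 * 3351) = 44762.8 m = 44.8 km

44.8 km


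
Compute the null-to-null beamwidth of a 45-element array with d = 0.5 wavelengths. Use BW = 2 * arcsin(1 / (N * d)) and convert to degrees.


1/(N*d) = 1/(45*0.5) = 0.044444
BW = 2*arcsin(0.044444) = 5.1 degrees

5.1 degrees


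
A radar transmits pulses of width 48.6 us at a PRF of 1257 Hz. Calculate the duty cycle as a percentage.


DC = 48.6e-6 * 1257 * 100 = 6.11%

6.11%


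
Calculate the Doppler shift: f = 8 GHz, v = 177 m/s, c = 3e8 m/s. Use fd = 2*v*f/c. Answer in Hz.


fd = 2 * 177 * 8000000000.0 / 3e8 = 9440.0 Hz

9440.0 Hz


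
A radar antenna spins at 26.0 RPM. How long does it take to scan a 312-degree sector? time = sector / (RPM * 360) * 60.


t = 312 / (26.0 * 360) * 60 = 2.0 s

2.0 s


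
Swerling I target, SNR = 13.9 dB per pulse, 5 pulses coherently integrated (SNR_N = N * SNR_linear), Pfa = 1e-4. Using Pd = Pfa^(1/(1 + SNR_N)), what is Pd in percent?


SNR_lin = 10^(13.9/10) = 24.54709
SNR_N = 5 * 24.54709 = 122.73545
1/(1 + SNR_N) = 1/123.73545 = 0.0080818
Pd = (1e-4)^0.0080818 = 0.92827
Pd = 92.8%

92.8%


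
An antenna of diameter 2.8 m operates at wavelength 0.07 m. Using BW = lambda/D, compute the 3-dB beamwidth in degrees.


BW_rad = 0.07 / 2.8 = 0.025
BW_deg = 1.43 degrees

1.43 degrees


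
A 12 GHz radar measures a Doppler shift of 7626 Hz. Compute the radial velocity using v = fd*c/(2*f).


v = 7626 * 3e8 / (2 * 12000000000.0) = 95.3 m/s

95.3 m/s


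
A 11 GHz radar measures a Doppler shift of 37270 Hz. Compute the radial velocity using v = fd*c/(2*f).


v = 37270 * 3e8 / (2 * 11000000000.0) = 508.2 m/s

508.2 m/s


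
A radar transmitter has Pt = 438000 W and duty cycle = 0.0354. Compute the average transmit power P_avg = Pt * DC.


P_avg = 438000 * 0.0354 = 15505.2 W

15505.2 W


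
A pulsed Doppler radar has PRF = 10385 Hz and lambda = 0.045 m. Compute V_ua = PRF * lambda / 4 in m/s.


V_ua = 10385 * 0.045 / 4 = 116.8 m/s

116.8 m/s


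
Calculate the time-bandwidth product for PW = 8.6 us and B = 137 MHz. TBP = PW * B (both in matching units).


TBP = 8.6 * 137 = 1178.2

1178.2


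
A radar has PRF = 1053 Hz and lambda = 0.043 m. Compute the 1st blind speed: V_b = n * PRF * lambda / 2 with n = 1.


V_blind = 1 * 1053 * 0.043 / 2 = 22.6 m/s

22.6 m/s


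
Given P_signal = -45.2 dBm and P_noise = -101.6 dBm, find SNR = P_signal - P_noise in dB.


SNR = -45.2 - (-101.6) = 56.4 dB

56.4 dB


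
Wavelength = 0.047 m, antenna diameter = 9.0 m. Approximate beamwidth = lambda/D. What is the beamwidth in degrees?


BW_rad = 0.047 / 9.0 = 0.005222
BW_deg = 0.3 degrees

0.3 degrees


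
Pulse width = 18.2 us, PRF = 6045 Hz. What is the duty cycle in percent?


DC = 18.2e-6 * 6045 * 100 = 11.0%

11.0%


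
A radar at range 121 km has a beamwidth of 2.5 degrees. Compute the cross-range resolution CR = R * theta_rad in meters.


BW_rad = 0.043633231
CR = 121000 * 0.043633231 = 5279.6 m

5279.6 m


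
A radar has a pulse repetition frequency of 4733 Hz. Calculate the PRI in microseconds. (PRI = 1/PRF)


PRI = 1/4733 = 0.0002112825 s = 211.3 us

211.3 us


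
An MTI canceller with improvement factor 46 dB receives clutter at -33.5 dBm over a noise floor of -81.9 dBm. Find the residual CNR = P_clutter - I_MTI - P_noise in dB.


CNR = -33.5 - 46 - (-81.9) = 2.4 dB

2.4 dB


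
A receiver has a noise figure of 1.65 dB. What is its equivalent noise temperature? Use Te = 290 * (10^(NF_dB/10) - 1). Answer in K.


NF_lin = 10^(1.65/10) = 1.462177
Te = 290 * (1.462177 - 1) = 134.0 K

134.0 K


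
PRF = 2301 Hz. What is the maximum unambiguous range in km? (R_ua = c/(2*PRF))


R_ua = 3e8 / (2 * 2301) = 65189.0 m = 65.2 km

65.2 km


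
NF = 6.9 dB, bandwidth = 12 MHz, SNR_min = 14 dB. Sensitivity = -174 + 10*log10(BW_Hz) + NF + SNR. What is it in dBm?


10*log10(12000000.0) = 70.79
S = -174 + 70.79 + 6.9 + 14 = -82.3 dBm

-82.3 dBm


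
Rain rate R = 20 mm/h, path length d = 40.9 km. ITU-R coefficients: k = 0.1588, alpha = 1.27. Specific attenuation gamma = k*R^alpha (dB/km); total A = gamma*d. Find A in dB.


gamma = 0.1588 * 20^1.27 = 7.131134 dB/km
A = 7.131134 * 40.9 = 291.66 dB

291.66 dB


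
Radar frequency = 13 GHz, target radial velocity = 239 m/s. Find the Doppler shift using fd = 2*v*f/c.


fd = 2 * 239 * 13000000000.0 / 3e8 = 20713.3 Hz

20713.3 Hz


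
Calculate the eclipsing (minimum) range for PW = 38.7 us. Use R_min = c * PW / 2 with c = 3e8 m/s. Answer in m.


R_min = 3e8 * 38.7e-6 / 2 = 5805.0 m

5805.0 m


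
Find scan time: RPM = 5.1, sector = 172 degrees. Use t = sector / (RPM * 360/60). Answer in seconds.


t = 172 / (5.1 * 360) * 60 = 5.62 s

5.62 s


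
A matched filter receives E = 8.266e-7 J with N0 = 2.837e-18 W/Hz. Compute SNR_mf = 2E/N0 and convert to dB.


SNR_lin = 2 * 8.266e-7 / 2.837e-18 = 5.827e11
SNR_dB = 10*log10(5.827e11) = 117.7 dB

117.7 dB


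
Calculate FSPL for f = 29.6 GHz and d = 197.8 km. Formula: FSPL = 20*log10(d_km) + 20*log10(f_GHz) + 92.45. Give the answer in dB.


20*log10(197.8) = 45.92
20*log10(29.6) = 29.43
FSPL = 167.8 dB

167.8 dB


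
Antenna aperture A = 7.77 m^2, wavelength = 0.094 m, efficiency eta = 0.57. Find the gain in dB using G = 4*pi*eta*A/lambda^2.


G_linear = 4*pi*0.57*7.77/0.094^2 = 6298.69
G_dB = 10*log10(6298.69) = 38.0 dB

38.0 dB


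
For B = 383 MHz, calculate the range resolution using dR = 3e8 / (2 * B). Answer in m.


dR = 3e8 / (2 * 383000000.0) = 0.39 m

0.39 m


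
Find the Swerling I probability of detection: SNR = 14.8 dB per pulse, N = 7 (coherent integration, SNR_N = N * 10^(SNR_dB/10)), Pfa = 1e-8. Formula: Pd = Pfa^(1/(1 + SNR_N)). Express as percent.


SNR_lin = 10^(14.8/10) = 30.19952
SNR_N = 7 * 30.19952 = 211.39664
1/(1 + SNR_N) = 1/212.39664 = 0.0047082
Pd = (1e-8)^0.0047082 = 0.91693
Pd = 91.7%

91.7%


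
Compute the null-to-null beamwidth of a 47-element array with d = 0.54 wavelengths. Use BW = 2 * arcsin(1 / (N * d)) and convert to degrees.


1/(N*d) = 1/(47*0.54) = 0.039401
BW = 2*arcsin(0.039401) = 4.5 degrees

4.5 degrees


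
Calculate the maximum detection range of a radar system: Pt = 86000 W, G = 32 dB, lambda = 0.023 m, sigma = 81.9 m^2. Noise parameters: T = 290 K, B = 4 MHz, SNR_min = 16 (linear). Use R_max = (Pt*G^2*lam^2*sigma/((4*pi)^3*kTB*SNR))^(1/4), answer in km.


G_lin = 10^(32/10) = 1584.893192
R^4 = 86000 * 1584.893192^2 * 0.023^2 * 81.9 / ((4*pi)^3 * 1.38e-23 * 290 * 4000000.0 * 16)
R^4 = 1.84141e19 m^4
R_max = (1.84141e19)^(1/4) = 65507.0 m = 65.5 km

65.5 km


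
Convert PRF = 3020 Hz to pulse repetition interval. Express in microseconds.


PRI = 1/3020 = 0.0003311258 s = 331.1 us

331.1 us


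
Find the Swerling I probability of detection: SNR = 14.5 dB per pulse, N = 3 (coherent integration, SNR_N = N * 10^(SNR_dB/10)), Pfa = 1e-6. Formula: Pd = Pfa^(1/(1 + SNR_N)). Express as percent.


SNR_lin = 10^(14.5/10) = 28.18383
SNR_N = 3 * 28.18383 = 84.55149
1/(1 + SNR_N) = 1/85.55149 = 0.0116889
Pd = (1e-6)^0.0116889 = 0.85088
Pd = 85.1%

85.1%


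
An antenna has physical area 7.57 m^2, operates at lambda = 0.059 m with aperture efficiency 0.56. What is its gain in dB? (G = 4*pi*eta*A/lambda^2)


G_linear = 4*pi*0.56*7.57/0.059^2 = 15303.46
G_dB = 10*log10(15303.46) = 41.8 dB

41.8 dB


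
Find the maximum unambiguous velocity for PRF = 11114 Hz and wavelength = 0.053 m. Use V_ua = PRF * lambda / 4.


V_ua = 11114 * 0.053 / 4 = 147.3 m/s

147.3 m/s


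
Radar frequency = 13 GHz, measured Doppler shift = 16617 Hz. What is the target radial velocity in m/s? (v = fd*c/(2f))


v = 16617 * 3e8 / (2 * 13000000000.0) = 191.7 m/s

191.7 m/s


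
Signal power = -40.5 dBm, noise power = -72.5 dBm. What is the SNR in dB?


SNR = -40.5 - (-72.5) = 32.0 dB

32.0 dB


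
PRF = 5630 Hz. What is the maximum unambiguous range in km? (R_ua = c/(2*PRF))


R_ua = 3e8 / (2 * 5630) = 26643.0 m = 26.6 km

26.6 km


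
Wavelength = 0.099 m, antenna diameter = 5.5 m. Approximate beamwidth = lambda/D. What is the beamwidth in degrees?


BW_rad = 0.099 / 5.5 = 0.018
BW_deg = 1.03 degrees

1.03 degrees


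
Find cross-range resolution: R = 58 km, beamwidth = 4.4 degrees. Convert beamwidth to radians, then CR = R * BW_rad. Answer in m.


BW_rad = 0.076794487
CR = 58000 * 0.076794487 = 4454.1 m

4454.1 m


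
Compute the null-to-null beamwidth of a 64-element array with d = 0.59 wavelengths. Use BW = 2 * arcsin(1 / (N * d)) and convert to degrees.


1/(N*d) = 1/(64*0.59) = 0.026483
BW = 2*arcsin(0.026483) = 3.0 degrees

3.0 degrees


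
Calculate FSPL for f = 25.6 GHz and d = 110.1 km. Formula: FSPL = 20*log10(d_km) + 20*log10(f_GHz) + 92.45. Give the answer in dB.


20*log10(110.1) = 40.84
20*log10(25.6) = 28.16
FSPL = 161.5 dB

161.5 dB


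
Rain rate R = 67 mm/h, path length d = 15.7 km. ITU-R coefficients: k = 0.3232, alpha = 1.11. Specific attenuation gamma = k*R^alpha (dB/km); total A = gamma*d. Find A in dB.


gamma = 0.3232 * 67^1.11 = 34.388591 dB/km
A = 34.388591 * 15.7 = 539.9 dB

539.9 dB


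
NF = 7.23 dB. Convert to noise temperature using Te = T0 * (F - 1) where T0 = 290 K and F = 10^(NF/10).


NF_lin = 10^(7.23/10) = 5.284453
Te = 290 * (5.284453 - 1) = 1242.5 K

1242.5 K


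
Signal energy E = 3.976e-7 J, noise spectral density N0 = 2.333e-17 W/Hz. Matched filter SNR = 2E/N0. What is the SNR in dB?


SNR_lin = 2 * 3.976e-7 / 2.333e-17 = 3.408e10
SNR_dB = 10*log10(3.408e10) = 105.3 dB

105.3 dB


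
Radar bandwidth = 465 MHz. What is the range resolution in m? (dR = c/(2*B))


dR = 3e8 / (2 * 465000000.0) = 0.32 m

0.32 m


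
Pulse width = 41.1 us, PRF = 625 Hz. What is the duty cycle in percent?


DC = 41.1e-6 * 625 * 100 = 2.57%

2.57%


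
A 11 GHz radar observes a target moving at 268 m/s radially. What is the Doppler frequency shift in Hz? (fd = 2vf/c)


fd = 2 * 268 * 11000000000.0 / 3e8 = 19653.3 Hz

19653.3 Hz


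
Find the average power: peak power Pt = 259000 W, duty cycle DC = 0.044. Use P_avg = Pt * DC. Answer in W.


P_avg = 259000 * 0.044 = 11396.0 W

11396.0 W


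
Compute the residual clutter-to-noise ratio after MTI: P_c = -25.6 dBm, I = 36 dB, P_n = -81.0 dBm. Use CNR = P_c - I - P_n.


CNR = -25.6 - 36 - (-81.0) = 19.4 dB

19.4 dB


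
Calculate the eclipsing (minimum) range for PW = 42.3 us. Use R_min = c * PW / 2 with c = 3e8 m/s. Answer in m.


R_min = 3e8 * 42.3e-6 / 2 = 6345.0 m

6345.0 m


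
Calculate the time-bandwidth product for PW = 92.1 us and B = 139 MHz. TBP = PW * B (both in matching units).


TBP = 92.1 * 139 = 12801.9

12801.9


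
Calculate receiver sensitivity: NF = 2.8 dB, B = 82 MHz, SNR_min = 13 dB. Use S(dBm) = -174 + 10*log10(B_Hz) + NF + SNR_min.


10*log10(82000000.0) = 79.14
S = -174 + 79.14 + 2.8 + 13 = -79.1 dBm

-79.1 dBm


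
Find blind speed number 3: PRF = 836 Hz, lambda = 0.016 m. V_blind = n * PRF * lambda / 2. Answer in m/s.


V_blind = 3 * 836 * 0.016 / 2 = 20.1 m/s

20.1 m/s


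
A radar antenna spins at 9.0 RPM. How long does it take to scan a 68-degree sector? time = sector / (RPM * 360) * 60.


t = 68 / (9.0 * 360) * 60 = 1.26 s

1.26 s


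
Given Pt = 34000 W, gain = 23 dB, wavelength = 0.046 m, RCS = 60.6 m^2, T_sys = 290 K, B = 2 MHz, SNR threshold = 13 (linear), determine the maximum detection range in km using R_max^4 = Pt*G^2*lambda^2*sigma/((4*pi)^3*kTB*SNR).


G_lin = 10^(23/10) = 199.526231
R^4 = 34000 * 199.526231^2 * 0.046^2 * 60.6 / ((4*pi)^3 * 1.38e-23 * 290 * 2000000.0 * 13)
R^4 = 8.40596e17 m^4
R_max = (8.40596e17)^(1/4) = 30279.4 m = 30.3 km

30.3 km


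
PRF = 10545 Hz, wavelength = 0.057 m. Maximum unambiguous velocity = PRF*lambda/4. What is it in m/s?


V_ua = 10545 * 0.057 / 4 = 150.3 m/s

150.3 m/s


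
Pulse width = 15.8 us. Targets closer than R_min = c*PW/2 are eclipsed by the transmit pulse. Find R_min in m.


R_min = 3e8 * 15.8e-6 / 2 = 2370.0 m

2370.0 m


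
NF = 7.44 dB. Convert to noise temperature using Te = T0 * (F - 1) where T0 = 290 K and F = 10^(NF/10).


NF_lin = 10^(7.44/10) = 5.546257
Te = 290 * (5.546257 - 1) = 1318.4 K

1318.4 K


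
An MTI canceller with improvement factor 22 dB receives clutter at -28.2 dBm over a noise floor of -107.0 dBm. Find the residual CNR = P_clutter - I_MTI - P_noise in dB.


CNR = -28.2 - 22 - (-107.0) = 56.8 dB

56.8 dB


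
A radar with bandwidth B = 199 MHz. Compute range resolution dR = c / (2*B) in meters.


dR = 3e8 / (2 * 199000000.0) = 0.75 m

0.75 m


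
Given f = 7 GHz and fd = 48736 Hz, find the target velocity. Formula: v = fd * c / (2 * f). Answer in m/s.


v = 48736 * 3e8 / (2 * 7000000000.0) = 1044.3 m/s

1044.3 m/s


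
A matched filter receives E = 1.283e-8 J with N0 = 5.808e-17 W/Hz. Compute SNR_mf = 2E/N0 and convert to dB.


SNR_lin = 2 * 1.283e-8 / 5.808e-17 = 4.418e8
SNR_dB = 10*log10(4.418e8) = 86.5 dB

86.5 dB


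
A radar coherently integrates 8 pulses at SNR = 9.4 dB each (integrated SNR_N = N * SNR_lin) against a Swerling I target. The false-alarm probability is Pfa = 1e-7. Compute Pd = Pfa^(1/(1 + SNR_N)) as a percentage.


SNR_lin = 10^(9.4/10) = 8.70964
SNR_N = 8 * 8.70964 = 69.67712
1/(1 + SNR_N) = 1/70.67712 = 0.0141489
Pd = (1e-7)^0.0141489 = 0.79608
Pd = 79.6%

79.6%


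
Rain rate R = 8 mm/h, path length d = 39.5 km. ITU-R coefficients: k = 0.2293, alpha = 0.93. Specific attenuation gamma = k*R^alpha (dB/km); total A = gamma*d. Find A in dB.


gamma = 0.2293 * 8^0.93 = 1.585907 dB/km
A = 1.585907 * 39.5 = 62.64 dB

62.64 dB


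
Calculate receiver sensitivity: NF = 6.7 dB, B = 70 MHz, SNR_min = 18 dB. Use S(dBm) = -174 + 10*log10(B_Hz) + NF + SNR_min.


10*log10(70000000.0) = 78.45
S = -174 + 78.45 + 6.7 + 18 = -70.8 dBm

-70.8 dBm


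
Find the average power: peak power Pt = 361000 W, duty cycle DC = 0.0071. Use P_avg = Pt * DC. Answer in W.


P_avg = 361000 * 0.0071 = 2563.1 W

2563.1 W


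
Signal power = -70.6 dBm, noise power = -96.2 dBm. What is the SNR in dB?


SNR = -70.6 - (-96.2) = 25.6 dB

25.6 dB


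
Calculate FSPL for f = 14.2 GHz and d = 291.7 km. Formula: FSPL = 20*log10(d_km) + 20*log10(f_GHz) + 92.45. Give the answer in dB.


20*log10(291.7) = 49.3
20*log10(14.2) = 23.05
FSPL = 164.8 dB

164.8 dB


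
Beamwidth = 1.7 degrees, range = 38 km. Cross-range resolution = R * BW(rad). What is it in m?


BW_rad = 0.029670597
CR = 38000 * 0.029670597 = 1127.5 m

1127.5 m


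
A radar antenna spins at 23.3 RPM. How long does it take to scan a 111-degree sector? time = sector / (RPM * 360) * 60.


t = 111 / (23.3 * 360) * 60 = 0.79 s

0.79 s


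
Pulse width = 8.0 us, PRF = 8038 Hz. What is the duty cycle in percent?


DC = 8.0e-6 * 8038 * 100 = 6.43%

6.43%


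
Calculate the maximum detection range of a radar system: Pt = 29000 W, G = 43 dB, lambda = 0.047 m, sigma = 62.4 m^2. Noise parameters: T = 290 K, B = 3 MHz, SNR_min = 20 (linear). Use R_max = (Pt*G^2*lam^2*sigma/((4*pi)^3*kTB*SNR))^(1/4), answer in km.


G_lin = 10^(43/10) = 19952.62315
R^4 = 29000 * 19952.62315^2 * 0.047^2 * 62.4 / ((4*pi)^3 * 1.38e-23 * 290 * 3000000.0 * 20)
R^4 = 3.3398e21 m^4
R_max = (3.3398e21)^(1/4) = 240397.6 m = 240.4 km

240.4 km


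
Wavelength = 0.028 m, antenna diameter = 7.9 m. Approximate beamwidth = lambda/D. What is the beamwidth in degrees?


BW_rad = 0.028 / 7.9 = 0.003544
BW_deg = 0.2 degrees

0.2 degrees


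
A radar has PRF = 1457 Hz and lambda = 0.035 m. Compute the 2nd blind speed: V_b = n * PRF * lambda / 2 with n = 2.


V_blind = 2 * 1457 * 0.035 / 2 = 51.0 m/s

51.0 m/s


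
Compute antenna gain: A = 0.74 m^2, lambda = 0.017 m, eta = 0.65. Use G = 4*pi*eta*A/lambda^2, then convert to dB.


G_linear = 4*pi*0.65*0.74/0.017^2 = 20914.96
G_dB = 10*log10(20914.96) = 43.2 dB

43.2 dB


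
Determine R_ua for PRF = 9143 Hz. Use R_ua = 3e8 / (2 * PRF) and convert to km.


R_ua = 3e8 / (2 * 9143) = 16406.0 m = 16.4 km

16.4 km


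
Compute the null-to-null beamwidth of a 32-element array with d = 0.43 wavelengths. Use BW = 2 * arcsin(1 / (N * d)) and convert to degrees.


1/(N*d) = 1/(32*0.43) = 0.072674
BW = 2*arcsin(0.072674) = 8.3 degrees

8.3 degrees


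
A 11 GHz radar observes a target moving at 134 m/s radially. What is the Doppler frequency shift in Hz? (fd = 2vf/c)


fd = 2 * 134 * 11000000000.0 / 3e8 = 9826.7 Hz

9826.7 Hz


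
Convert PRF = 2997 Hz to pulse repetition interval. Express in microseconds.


PRI = 1/2997 = 0.000333667 s = 333.7 us

333.7 us


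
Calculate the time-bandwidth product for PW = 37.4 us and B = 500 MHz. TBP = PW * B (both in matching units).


TBP = 37.4 * 500 = 18700.0

18700.0


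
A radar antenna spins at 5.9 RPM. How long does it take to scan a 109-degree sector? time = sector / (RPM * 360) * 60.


t = 109 / (5.9 * 360) * 60 = 3.08 s

3.08 s


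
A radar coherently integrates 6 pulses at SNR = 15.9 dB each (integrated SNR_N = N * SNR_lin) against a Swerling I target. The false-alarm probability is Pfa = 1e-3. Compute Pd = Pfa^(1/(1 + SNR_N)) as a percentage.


SNR_lin = 10^(15.9/10) = 38.90451
SNR_N = 6 * 38.90451 = 233.42706
1/(1 + SNR_N) = 1/234.42706 = 0.0042657
Pd = (1e-3)^0.0042657 = 0.97096
Pd = 97.1%

97.1%


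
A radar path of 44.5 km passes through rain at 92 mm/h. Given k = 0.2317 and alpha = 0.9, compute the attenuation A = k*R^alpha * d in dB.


gamma = 0.2317 * 92^0.9 = 13.562354 dB/km
A = 13.562354 * 44.5 = 603.52 dB

603.52 dB


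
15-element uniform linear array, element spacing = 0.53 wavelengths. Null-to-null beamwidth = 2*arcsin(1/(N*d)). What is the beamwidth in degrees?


1/(N*d) = 1/(15*0.53) = 0.125786
BW = 2*arcsin(0.125786) = 14.5 degrees

14.5 degrees


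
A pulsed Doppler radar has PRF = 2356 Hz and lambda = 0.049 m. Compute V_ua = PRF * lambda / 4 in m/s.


V_ua = 2356 * 0.049 / 4 = 28.9 m/s

28.9 m/s


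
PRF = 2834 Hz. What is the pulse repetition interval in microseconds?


PRI = 1/2834 = 0.0003528582 s = 352.9 us

352.9 us


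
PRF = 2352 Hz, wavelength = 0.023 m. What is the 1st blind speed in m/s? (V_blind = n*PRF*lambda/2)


V_blind = 1 * 2352 * 0.023 / 2 = 27.0 m/s

27.0 m/s


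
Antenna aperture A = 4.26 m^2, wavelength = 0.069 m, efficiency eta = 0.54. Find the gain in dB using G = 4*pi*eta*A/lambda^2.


G_linear = 4*pi*0.54*4.26/0.069^2 = 6071.77
G_dB = 10*log10(6071.77) = 37.8 dB

37.8 dB


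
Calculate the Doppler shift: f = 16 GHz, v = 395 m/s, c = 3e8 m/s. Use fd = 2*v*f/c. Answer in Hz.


fd = 2 * 395 * 16000000000.0 / 3e8 = 42133.3 Hz

42133.3 Hz


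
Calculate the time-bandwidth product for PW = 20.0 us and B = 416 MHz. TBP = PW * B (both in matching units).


TBP = 20.0 * 416 = 8320.0

8320.0


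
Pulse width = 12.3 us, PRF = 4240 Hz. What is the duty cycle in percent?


DC = 12.3e-6 * 4240 * 100 = 5.22%

5.22%


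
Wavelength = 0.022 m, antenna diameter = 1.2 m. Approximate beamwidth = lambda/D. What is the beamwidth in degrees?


BW_rad = 0.022 / 1.2 = 0.018333
BW_deg = 1.05 degrees

1.05 degrees


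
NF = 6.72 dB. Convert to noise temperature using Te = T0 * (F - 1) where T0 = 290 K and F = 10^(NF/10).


NF_lin = 10^(6.72/10) = 4.698941
Te = 290 * (4.698941 - 1) = 1072.7 K

1072.7 K


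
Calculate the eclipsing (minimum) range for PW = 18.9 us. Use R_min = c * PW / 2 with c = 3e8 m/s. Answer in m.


R_min = 3e8 * 18.9e-6 / 2 = 2835.0 m

2835.0 m


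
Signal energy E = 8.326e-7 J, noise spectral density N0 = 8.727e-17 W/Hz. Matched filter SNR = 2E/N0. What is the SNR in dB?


SNR_lin = 2 * 8.326e-7 / 8.727e-17 = 1.908e10
SNR_dB = 10*log10(1.908e10) = 102.8 dB

102.8 dB


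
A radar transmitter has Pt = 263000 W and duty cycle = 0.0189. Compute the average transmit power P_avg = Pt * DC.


P_avg = 263000 * 0.0189 = 4970.7 W

4970.7 W


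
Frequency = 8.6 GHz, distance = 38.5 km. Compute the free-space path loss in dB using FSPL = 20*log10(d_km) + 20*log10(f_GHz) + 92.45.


20*log10(38.5) = 31.71
20*log10(8.6) = 18.69
FSPL = 142.8 dB

142.8 dB


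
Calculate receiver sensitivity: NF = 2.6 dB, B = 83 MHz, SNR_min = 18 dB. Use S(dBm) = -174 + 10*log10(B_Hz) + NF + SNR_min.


10*log10(83000000.0) = 79.19
S = -174 + 79.19 + 2.6 + 18 = -74.2 dBm

-74.2 dBm


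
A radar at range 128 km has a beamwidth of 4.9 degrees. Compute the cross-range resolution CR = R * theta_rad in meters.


BW_rad = 0.085521133
CR = 128000 * 0.085521133 = 10946.7 m

10946.7 m


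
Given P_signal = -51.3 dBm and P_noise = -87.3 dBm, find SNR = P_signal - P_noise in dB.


SNR = -51.3 - (-87.3) = 36.0 dB

36.0 dB


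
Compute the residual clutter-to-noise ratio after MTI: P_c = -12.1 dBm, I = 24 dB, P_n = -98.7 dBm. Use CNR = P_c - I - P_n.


CNR = -12.1 - 24 - (-98.7) = 62.6 dB

62.6 dB


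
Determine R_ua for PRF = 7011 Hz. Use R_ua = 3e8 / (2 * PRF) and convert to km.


R_ua = 3e8 / (2 * 7011) = 21395.0 m = 21.4 km

21.4 km


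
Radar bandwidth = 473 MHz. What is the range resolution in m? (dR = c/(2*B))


dR = 3e8 / (2 * 473000000.0) = 0.32 m

0.32 m


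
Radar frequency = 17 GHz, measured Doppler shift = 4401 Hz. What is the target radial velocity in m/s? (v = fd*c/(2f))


v = 4401 * 3e8 / (2 * 17000000000.0) = 38.8 m/s

38.8 m/s


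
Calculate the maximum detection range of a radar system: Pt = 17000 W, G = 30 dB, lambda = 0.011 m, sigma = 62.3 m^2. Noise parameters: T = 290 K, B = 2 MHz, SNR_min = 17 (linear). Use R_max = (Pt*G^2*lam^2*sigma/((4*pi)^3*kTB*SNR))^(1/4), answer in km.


G_lin = 10^(30/10) = 1000.0
R^4 = 17000 * 1000.0^2 * 0.011^2 * 62.3 / ((4*pi)^3 * 1.38e-23 * 290 * 2000000.0 * 17)
R^4 = 4.7461e17 m^4
R_max = (4.7461e17)^(1/4) = 26247.3 m = 26.2 km

26.2 km


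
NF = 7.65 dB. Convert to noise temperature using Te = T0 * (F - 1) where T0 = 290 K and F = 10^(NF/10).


NF_lin = 10^(7.65/10) = 5.821032
Te = 290 * (5.821032 - 1) = 1398.1 K

1398.1 K


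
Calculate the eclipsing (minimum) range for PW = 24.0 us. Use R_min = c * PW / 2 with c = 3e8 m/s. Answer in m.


R_min = 3e8 * 24.0e-6 / 2 = 3600.0 m

3600.0 m


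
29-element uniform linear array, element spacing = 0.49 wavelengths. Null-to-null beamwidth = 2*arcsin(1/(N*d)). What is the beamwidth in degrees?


1/(N*d) = 1/(29*0.49) = 0.070373
BW = 2*arcsin(0.070373) = 8.1 degrees

8.1 degrees


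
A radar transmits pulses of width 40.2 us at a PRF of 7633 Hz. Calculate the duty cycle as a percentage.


DC = 40.2e-6 * 7633 * 100 = 30.68%

30.68%


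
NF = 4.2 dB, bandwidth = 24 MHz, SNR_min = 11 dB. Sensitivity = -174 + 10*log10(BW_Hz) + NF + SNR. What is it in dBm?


10*log10(24000000.0) = 73.8
S = -174 + 73.8 + 4.2 + 11 = -85.0 dBm

-85.0 dBm


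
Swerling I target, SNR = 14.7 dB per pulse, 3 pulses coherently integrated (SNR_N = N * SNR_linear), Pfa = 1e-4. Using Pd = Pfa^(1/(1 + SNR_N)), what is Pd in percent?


SNR_lin = 10^(14.7/10) = 29.51209
SNR_N = 3 * 29.51209 = 88.53627
1/(1 + SNR_N) = 1/89.53627 = 0.0111687
Pd = (1e-4)^0.0111687 = 0.90225
Pd = 90.2%

90.2%


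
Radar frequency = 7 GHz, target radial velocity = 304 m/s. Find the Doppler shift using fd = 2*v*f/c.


fd = 2 * 304 * 7000000000.0 / 3e8 = 14186.7 Hz

14186.7 Hz


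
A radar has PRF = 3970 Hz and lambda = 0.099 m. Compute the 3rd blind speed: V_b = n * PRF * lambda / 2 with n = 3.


V_blind = 3 * 3970 * 0.099 / 2 = 589.5 m/s

589.5 m/s


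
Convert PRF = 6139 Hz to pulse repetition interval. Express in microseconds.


PRI = 1/6139 = 0.000162893 s = 162.9 us

162.9 us


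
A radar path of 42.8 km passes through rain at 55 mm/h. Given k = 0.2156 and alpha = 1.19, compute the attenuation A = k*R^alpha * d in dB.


gamma = 0.2156 * 55^1.19 = 25.391032 dB/km
A = 25.391032 * 42.8 = 1086.74 dB

1086.74 dB


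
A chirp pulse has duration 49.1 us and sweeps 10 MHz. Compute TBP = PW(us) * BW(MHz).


TBP = 49.1 * 10 = 491.0

491.0


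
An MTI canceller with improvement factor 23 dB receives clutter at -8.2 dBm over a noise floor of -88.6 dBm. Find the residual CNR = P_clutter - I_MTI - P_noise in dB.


CNR = -8.2 - 23 - (-88.6) = 57.4 dB

57.4 dB


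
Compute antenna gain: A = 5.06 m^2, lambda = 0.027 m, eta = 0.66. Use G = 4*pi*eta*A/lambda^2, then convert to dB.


G_linear = 4*pi*0.66*5.06/0.027^2 = 57567.42
G_dB = 10*log10(57567.42) = 47.6 dB

47.6 dB


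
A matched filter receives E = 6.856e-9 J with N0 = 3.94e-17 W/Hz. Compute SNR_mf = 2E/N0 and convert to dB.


SNR_lin = 2 * 6.856e-9 / 3.94e-17 = 3.48e8
SNR_dB = 10*log10(3.48e8) = 85.4 dB

85.4 dB


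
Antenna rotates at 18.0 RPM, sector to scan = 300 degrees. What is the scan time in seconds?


t = 300 / (18.0 * 360) * 60 = 2.78 s

2.78 s


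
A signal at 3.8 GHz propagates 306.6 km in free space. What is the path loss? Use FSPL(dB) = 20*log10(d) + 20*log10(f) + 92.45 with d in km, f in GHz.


20*log10(306.6) = 49.73
20*log10(3.8) = 11.6
FSPL = 153.8 dB

153.8 dB


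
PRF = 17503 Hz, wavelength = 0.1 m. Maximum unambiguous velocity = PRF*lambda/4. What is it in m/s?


V_ua = 17503 * 0.1 / 4 = 437.6 m/s

437.6 m/s


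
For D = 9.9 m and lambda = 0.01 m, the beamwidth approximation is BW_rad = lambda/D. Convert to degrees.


BW_rad = 0.01 / 9.9 = 0.00101
BW_deg = 0.06 degrees

0.06 degrees


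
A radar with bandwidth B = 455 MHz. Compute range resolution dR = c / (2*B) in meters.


dR = 3e8 / (2 * 455000000.0) = 0.33 m

0.33 m


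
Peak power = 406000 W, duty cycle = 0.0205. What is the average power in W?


P_avg = 406000 * 0.0205 = 8323.0 W

8323.0 W


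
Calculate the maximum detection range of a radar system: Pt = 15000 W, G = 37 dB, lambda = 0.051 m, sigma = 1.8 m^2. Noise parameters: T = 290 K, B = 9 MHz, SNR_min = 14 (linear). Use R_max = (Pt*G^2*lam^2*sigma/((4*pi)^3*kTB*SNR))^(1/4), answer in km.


G_lin = 10^(37/10) = 5011.872336
R^4 = 15000 * 5011.872336^2 * 0.051^2 * 1.8 / ((4*pi)^3 * 1.38e-23 * 290 * 9000000.0 * 14)
R^4 = 1.7629e18 m^4
R_max = (1.7629e18)^(1/4) = 36438.2 m = 36.4 km

36.4 km


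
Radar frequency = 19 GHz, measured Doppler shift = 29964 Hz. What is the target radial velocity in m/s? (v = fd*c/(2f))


v = 29964 * 3e8 / (2 * 19000000000.0) = 236.6 m/s

236.6 m/s


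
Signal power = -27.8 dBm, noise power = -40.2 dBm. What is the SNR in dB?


SNR = -27.8 - (-40.2) = 12.4 dB

12.4 dB


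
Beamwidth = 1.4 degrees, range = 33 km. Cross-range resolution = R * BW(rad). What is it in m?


BW_rad = 0.02443461
CR = 33000 * 0.02443461 = 806.3 m

806.3 m


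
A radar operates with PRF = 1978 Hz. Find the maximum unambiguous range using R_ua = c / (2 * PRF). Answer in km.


R_ua = 3e8 / (2 * 1978) = 75834.2 m = 75.8 km

75.8 km


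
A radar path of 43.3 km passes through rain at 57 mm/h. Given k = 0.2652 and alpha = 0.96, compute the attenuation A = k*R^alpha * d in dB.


gamma = 0.2652 * 57^0.96 = 12.859183 dB/km
A = 12.859183 * 43.3 = 556.8 dB

556.8 dB


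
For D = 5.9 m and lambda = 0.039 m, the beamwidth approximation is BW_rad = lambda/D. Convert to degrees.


BW_rad = 0.039 / 5.9 = 0.00661
BW_deg = 0.38 degrees

0.38 degrees


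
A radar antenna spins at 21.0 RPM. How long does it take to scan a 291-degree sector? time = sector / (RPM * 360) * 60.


t = 291 / (21.0 * 360) * 60 = 2.31 s

2.31 s


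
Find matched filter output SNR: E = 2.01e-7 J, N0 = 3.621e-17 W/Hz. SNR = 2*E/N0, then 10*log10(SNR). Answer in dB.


SNR_lin = 2 * 2.01e-7 / 3.621e-17 = 1.11e10
SNR_dB = 10*log10(1.11e10) = 100.5 dB

100.5 dB


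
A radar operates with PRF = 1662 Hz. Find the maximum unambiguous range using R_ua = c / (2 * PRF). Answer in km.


R_ua = 3e8 / (2 * 1662) = 90252.7 m = 90.3 km

90.3 km


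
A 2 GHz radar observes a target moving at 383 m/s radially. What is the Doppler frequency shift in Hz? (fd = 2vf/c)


fd = 2 * 383 * 2000000000.0 / 3e8 = 5106.7 Hz

5106.7 Hz


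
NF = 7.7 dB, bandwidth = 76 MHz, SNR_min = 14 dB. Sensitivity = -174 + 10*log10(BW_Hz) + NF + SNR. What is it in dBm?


10*log10(76000000.0) = 78.81
S = -174 + 78.81 + 7.7 + 14 = -73.5 dBm

-73.5 dBm


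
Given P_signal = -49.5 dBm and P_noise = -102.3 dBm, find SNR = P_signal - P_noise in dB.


SNR = -49.5 - (-102.3) = 52.8 dB

52.8 dB


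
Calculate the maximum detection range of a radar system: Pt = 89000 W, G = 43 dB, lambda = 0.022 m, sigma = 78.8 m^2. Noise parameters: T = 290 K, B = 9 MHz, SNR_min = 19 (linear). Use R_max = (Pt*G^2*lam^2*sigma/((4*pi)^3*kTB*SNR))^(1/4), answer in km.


G_lin = 10^(43/10) = 19952.62315
R^4 = 89000 * 19952.62315^2 * 0.022^2 * 78.8 / ((4*pi)^3 * 1.38e-23 * 290 * 9000000.0 * 19)
R^4 = 9.95082e20 m^4
R_max = (9.95082e20)^(1/4) = 177608.9 m = 177.6 km

177.6 km
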